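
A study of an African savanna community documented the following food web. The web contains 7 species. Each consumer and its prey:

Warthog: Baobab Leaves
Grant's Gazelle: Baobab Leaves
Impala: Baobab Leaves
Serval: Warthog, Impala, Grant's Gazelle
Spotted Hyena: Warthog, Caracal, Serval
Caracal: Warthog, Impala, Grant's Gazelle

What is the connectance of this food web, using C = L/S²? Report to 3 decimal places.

The web has S = 7 species and L = 12 feeding links.
C = L / S² = 12 / 49 = 0.2449 ≈ 0.245.

C = 0.245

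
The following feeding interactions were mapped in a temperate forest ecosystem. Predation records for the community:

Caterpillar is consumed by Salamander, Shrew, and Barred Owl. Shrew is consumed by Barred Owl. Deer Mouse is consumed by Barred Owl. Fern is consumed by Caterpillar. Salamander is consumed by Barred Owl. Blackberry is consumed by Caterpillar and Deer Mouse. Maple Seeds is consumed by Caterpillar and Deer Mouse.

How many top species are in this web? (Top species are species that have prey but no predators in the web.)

1

Top species (has prey, but nothing eats it): Barred Owl.
Count: 1.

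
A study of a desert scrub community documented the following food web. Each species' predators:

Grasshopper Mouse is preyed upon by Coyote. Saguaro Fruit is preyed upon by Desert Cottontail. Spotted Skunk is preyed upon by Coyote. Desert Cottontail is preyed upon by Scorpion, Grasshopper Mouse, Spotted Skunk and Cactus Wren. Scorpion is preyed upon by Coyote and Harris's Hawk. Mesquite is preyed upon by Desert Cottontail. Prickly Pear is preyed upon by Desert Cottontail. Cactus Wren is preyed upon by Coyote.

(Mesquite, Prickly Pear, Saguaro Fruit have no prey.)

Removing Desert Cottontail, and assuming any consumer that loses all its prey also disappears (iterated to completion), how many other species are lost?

Remove Desert Cottontail.
Round 1: Scorpion (all prey gone), Cactus Wren (all prey gone), Spotted Skunk (all prey gone), Grasshopper Mouse (all prey gone) → extinct.
Round 2: Harris's Hawk (all prey gone), Coyote (all prey gone) → extinct.
No further losses. Total secondary extinctions: 6.

6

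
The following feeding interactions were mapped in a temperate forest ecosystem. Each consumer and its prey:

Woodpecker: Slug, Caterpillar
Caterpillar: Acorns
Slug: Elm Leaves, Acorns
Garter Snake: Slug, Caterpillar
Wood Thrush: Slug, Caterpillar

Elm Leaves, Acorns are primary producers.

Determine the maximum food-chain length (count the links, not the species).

One longest chain: Elm Leaves → Slug → Garter Snake.
It has 3 species and 2 links.

2 links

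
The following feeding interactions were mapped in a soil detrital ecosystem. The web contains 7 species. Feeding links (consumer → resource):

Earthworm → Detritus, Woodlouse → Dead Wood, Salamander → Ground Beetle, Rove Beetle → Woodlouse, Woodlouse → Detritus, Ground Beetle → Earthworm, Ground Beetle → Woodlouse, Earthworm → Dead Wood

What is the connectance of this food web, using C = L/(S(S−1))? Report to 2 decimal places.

The web has S = 7 species and L = 8 feeding links.
C = L / (S(S−1)) = 8 / 42 = 0.1905 ≈ 0.19.

C = 0.19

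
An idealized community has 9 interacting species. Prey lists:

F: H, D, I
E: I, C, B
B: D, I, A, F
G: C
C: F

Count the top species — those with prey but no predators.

2

Top species (has prey, but nothing eats it): E, G.
Count: 2.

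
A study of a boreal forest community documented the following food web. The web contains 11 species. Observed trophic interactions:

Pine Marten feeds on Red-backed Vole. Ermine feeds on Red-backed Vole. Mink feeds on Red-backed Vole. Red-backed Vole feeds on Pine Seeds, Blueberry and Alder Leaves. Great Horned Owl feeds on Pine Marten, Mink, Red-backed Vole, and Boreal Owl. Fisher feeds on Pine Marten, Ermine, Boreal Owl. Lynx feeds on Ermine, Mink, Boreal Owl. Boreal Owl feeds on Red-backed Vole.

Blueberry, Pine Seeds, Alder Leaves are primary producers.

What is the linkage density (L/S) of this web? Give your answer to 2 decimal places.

L/S = 1.55

There are L = 17 links among S = 11 species.
L/S = 17/11 = 1.5455 ≈ 1.55.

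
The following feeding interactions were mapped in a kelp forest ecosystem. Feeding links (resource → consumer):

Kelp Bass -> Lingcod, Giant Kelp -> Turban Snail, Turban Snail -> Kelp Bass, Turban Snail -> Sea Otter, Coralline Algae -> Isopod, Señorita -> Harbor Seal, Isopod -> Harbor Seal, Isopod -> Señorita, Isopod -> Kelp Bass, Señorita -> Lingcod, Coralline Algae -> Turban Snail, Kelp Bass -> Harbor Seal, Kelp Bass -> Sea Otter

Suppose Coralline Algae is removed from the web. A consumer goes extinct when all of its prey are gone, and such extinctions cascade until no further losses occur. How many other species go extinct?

2

Remove Coralline Algae.
Round 1: Isopod (all prey gone) → extinct.
Round 2: Señorita (all prey gone) → extinct.
No further losses. Total secondary extinctions: 2.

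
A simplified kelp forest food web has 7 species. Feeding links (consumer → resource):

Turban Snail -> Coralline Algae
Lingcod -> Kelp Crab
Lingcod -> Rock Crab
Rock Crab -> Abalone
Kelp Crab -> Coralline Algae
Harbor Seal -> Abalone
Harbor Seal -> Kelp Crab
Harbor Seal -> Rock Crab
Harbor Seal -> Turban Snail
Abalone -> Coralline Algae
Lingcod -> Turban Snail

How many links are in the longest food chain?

One longest chain: Coralline Algae → Abalone → Rock Crab → Lingcod.
It has 4 species and 3 links.

3 links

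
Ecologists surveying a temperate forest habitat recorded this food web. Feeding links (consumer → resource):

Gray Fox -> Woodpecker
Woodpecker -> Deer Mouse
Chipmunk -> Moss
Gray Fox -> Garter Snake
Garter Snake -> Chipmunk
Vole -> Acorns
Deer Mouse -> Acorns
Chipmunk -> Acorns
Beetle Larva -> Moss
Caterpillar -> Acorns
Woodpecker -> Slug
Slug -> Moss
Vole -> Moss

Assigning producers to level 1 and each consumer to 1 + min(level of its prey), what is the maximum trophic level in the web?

Producers (level 1): Moss, Acorns.
Following each consumer down to its lowest-level prey: Moss → Chipmunk → Garter Snake → Gray Fox (levels 1 through 4).
All prey of Gray Fox (Garter Snake 3, Woodpecker 3) are at level 3 or above, so Gray Fox is at level 1 + 3 = 4.
Every consumer has at least one prey at level 3 or below, so none exceeds level 4.

4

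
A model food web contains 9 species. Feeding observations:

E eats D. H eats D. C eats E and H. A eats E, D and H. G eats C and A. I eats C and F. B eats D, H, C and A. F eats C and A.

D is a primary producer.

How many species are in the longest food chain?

5 species

One longest chain: D → H → C → F → I.
It has 5 species and 4 links.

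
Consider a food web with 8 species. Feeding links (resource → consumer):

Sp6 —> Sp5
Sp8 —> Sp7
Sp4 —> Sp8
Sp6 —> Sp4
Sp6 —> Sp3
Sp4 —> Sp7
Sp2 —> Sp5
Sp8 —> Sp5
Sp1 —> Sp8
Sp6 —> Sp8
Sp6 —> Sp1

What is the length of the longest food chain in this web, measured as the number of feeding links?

One longest chain: Sp6 → Sp1 → Sp8 → Sp5.
It has 4 species and 3 links.

3 links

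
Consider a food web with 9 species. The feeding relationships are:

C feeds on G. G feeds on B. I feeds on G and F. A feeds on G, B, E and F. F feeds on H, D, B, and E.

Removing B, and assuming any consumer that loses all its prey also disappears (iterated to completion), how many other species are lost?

2

Remove B.
Round 1: G (all prey gone) → extinct.
Round 2: C (all prey gone) → extinct.
No further losses. Total secondary extinctions: 2.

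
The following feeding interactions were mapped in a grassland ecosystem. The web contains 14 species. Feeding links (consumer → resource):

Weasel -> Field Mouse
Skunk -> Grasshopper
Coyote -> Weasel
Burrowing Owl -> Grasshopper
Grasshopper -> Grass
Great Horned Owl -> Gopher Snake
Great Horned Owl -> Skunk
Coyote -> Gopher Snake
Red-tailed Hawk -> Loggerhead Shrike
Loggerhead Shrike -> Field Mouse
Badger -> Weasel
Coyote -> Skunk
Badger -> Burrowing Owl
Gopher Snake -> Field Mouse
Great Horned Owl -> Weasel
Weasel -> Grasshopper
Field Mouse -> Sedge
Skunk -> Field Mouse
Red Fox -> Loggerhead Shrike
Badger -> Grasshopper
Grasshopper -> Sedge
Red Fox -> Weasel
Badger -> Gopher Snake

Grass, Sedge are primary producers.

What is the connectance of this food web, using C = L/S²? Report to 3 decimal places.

The web has S = 14 species and L = 23 feeding links.
C = L / S² = 23 / 196 = 0.1173 ≈ 0.117.

C = 0.117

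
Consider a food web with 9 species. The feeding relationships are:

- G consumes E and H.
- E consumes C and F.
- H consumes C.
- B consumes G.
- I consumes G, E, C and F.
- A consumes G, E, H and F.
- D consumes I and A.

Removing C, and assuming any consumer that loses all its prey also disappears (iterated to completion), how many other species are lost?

Remove C.
Round 1: H (all prey gone) → extinct.
No further losses. Total secondary extinctions: 1.

1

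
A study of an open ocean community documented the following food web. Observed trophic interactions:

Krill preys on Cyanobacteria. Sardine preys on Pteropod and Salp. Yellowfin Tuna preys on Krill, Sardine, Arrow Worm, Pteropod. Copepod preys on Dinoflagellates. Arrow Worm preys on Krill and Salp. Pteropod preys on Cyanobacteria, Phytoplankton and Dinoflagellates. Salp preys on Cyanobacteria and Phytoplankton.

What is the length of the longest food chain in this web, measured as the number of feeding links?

3 links

One longest chain: Cyanobacteria → Salp → Sardine → Yellowfin Tuna.
It has 4 species and 3 links.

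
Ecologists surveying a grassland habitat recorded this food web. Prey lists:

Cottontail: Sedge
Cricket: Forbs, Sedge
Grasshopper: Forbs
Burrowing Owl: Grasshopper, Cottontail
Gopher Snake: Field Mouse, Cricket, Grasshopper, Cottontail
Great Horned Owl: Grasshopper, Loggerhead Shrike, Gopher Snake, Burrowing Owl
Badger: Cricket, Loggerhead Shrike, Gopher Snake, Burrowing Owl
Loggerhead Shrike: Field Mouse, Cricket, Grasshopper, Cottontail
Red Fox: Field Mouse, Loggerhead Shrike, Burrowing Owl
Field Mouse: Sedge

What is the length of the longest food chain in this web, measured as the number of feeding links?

One longest chain: Forbs → Grasshopper → Burrowing Owl → Badger.
It has 4 species and 3 links.

3 links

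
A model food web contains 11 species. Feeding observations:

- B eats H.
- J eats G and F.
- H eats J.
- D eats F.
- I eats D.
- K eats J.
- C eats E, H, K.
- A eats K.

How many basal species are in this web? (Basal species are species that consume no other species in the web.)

Basal species (no prey listed): G, E, F.
Count: 3.

3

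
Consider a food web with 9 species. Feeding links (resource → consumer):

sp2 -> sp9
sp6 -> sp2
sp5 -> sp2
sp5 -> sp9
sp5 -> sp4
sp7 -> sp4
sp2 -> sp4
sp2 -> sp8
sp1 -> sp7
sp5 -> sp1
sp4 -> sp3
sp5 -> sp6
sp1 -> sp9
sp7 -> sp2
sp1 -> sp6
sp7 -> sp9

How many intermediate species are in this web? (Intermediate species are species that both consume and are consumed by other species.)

5

Intermediate species (has both prey and predators): sp1, sp7, sp6, sp2, sp4.
Count: 5.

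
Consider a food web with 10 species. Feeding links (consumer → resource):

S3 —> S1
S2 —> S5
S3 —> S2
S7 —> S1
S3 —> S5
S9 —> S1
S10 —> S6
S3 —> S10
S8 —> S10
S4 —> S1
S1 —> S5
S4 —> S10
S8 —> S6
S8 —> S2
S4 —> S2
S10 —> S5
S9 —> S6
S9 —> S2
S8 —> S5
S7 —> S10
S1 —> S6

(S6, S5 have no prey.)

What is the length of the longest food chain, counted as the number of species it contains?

3 species

One longest chain: S6 → S1 → S3.
It has 3 species and 2 links.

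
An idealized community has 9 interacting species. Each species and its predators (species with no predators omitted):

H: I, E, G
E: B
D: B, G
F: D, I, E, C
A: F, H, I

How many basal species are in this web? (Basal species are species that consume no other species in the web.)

1

Basal species (no prey listed): A.
Count: 1.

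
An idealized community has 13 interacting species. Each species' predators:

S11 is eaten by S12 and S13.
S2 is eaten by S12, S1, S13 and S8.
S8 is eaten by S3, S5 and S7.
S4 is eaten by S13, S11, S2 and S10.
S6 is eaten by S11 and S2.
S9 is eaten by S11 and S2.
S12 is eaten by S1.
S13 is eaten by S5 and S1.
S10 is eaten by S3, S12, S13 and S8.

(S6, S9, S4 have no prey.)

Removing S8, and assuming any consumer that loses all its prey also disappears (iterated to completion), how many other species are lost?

Remove S8.
Round 1: S7 (all prey gone) → extinct.
No further losses. Total secondary extinctions: 1.

1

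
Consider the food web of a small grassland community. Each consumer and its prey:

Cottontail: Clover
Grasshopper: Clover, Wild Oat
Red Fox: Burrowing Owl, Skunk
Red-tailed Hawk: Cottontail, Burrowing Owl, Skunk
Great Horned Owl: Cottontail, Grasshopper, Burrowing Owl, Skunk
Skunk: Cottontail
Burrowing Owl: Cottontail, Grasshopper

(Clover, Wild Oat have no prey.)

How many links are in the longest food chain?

One longest chain: Clover → Cottontail → Burrowing Owl → Red-tailed Hawk.
It has 4 species and 3 links.

3 links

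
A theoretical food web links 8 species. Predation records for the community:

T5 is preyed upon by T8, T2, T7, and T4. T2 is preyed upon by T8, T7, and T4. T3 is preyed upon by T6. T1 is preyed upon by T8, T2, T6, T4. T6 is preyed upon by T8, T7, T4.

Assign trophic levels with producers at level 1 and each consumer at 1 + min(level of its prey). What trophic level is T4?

T5 is a producer → level 1.
T4 eats T5 → level 2.

Trophic level 2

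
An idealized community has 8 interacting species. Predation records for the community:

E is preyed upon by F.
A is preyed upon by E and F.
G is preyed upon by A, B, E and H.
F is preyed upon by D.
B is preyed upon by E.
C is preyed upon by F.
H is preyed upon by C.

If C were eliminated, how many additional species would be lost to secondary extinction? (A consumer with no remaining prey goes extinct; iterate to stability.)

Remove C.
Every predator of it retains at least one other prey: F still has A, E.
No consumer loses all prey, so no secondary extinctions occur.

0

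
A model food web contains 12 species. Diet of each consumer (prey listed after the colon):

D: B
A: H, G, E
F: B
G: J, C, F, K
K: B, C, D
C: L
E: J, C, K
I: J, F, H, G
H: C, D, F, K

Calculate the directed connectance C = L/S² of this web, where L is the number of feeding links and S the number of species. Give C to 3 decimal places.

C = 0.167

The web has S = 12 species and L = 24 feeding links.
C = L / S² = 24 / 144 = 0.1667 ≈ 0.167.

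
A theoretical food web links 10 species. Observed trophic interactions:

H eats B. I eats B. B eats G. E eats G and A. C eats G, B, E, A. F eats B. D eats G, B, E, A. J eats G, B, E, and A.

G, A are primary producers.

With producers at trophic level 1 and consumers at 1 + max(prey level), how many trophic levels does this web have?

3

Producers (level 1): G, A.
G → B → I gives I level 3.
No species has a prey at level 3, so no species reaches level 4.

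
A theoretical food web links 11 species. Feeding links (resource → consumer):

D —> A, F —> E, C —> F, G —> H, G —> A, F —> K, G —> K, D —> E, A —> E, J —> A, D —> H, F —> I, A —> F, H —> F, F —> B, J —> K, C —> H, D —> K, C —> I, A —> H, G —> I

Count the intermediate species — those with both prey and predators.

3

Intermediate species (has both prey and predators): A, H, F.
Count: 3.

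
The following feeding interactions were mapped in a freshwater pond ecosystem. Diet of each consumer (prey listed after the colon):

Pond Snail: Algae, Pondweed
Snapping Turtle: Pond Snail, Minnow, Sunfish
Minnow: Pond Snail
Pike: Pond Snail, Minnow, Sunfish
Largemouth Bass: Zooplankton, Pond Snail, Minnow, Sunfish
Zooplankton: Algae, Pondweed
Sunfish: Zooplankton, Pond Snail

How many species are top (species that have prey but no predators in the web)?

Top species (has prey, but nothing eats it): Snapping Turtle, Largemouth Bass, Pike.
Count: 3.

3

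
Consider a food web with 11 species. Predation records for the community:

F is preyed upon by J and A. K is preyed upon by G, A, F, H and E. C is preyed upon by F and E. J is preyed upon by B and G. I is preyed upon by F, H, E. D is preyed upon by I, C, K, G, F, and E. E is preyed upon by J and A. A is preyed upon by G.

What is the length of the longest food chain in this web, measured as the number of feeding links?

4 links

One longest chain: D → C → F → J → G.
It has 5 species and 4 links.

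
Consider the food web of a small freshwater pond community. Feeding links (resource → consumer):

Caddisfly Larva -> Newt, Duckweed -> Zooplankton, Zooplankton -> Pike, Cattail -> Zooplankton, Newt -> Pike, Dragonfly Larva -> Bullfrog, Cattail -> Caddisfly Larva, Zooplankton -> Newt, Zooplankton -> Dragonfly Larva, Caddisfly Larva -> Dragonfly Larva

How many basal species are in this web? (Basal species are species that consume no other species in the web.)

Basal species (no prey listed): Cattail, Duckweed.
Count: 2.

2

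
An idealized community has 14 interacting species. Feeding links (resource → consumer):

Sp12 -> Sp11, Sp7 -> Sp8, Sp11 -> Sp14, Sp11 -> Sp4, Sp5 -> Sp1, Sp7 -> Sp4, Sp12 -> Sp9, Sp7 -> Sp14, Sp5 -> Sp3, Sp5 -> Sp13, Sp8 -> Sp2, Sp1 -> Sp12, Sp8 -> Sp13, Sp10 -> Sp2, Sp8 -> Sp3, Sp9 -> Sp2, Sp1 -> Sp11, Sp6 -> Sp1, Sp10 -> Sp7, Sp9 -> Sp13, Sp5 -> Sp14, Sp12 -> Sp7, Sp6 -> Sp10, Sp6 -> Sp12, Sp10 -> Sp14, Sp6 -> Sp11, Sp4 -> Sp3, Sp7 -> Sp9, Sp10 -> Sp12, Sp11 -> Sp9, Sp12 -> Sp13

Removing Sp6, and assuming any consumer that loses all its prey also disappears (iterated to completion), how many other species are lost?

1

Remove Sp6.
Round 1: Sp10 (all prey gone) → extinct.
No further losses. Total secondary extinctions: 1.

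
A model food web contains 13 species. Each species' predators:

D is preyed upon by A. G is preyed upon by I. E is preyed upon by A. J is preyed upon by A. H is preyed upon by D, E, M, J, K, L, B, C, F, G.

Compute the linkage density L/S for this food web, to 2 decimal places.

L/S = 1.08

There are L = 14 links among S = 13 species.
L/S = 14/13 = 1.0769 ≈ 1.08.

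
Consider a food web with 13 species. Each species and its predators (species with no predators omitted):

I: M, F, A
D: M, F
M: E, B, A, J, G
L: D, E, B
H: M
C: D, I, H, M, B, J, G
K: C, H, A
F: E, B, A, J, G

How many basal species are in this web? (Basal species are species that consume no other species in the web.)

2

Basal species (no prey listed): L, K.
Count: 2.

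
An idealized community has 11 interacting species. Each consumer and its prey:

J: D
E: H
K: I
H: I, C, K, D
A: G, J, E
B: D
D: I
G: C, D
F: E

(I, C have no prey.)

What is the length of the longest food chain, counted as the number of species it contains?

5 species

One longest chain: I → K → H → E → F.
It has 5 species and 4 links.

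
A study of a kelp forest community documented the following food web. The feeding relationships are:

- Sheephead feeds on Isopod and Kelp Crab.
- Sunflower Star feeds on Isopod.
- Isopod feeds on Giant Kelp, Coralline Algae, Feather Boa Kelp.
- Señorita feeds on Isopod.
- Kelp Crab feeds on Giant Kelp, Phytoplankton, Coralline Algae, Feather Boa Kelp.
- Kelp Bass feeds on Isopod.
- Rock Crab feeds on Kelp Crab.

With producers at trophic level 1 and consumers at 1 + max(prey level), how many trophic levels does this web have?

3

Producers (level 1): Feather Boa Kelp, Phytoplankton, Coralline Algae, Giant Kelp.
Feather Boa Kelp → Isopod → Kelp Bass gives Kelp Bass level 3.
No species has a prey at level 3, so no species reaches level 4.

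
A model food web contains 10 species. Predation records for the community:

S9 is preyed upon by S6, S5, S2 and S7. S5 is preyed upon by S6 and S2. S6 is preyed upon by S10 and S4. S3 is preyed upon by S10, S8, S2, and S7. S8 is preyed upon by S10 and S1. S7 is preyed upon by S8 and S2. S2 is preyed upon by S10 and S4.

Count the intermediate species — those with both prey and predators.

Intermediate species (has both prey and predators): S7, S5, S2, S8, S6.
Count: 5.

5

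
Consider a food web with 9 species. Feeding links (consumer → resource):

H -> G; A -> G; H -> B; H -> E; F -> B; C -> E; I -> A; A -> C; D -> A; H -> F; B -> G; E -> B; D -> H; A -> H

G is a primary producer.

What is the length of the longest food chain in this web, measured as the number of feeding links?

5 links

One longest chain: G → B → F → H → A → D.
It has 6 species and 5 links.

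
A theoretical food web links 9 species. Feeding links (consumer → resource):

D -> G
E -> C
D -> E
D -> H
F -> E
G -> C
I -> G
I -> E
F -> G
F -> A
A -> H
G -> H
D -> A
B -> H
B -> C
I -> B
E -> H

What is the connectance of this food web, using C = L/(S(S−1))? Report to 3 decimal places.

The web has S = 9 species and L = 17 feeding links.
C = L / (S(S−1)) = 17 / 72 = 0.2361 ≈ 0.236.

C = 0.236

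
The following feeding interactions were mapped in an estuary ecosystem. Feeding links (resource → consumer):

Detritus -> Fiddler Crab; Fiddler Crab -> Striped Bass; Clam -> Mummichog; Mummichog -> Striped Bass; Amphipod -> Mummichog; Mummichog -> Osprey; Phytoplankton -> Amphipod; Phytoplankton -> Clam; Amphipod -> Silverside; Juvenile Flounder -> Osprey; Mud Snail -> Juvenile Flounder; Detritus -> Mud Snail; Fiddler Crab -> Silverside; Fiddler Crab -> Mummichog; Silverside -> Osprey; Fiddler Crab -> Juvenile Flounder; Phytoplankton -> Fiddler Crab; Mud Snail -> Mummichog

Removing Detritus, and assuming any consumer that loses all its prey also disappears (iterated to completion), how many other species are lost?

1

Remove Detritus.
Round 1: Mud Snail (all prey gone) → extinct.
No further losses. Total secondary extinctions: 1.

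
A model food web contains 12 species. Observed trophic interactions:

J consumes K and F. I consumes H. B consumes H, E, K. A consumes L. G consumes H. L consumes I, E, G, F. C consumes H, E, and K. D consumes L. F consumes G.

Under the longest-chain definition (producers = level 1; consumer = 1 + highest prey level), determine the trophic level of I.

H is a producer → level 1.
I eats H → level 2.

Trophic level 2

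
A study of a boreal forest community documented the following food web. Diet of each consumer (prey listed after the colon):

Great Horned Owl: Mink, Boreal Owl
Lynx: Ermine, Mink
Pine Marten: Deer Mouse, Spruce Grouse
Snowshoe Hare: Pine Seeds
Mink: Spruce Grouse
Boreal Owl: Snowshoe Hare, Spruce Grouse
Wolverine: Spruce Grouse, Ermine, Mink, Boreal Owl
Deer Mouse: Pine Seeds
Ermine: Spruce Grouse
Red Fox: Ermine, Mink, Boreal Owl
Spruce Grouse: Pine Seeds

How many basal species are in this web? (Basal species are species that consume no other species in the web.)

1

Basal species (no prey listed): Pine Seeds.
Count: 1.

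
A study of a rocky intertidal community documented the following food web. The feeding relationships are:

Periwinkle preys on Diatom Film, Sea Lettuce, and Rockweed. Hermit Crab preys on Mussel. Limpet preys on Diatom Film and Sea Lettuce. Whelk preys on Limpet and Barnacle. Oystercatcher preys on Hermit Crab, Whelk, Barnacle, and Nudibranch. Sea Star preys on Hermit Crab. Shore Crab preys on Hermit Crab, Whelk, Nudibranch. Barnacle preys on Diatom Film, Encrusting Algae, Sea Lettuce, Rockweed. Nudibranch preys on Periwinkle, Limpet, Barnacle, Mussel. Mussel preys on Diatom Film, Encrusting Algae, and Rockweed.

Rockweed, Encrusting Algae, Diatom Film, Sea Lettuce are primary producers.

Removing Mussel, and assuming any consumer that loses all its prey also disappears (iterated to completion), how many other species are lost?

2

Remove Mussel.
Round 1: Hermit Crab (all prey gone) → extinct.
Round 2: Sea Star (all prey gone) → extinct.
No further losses. Total secondary extinctions: 2.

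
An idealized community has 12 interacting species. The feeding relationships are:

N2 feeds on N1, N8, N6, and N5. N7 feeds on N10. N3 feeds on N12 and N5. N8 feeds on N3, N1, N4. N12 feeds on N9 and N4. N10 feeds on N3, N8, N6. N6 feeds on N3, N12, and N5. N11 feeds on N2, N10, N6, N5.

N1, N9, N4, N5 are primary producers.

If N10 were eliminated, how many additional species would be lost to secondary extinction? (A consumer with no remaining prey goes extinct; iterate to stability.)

Remove N10.
Round 1: N7 (all prey gone) → extinct.
No further losses. Total secondary extinctions: 1.

1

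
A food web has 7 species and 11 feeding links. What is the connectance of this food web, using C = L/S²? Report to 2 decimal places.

C = 0.22

The web has S = 7 species and L = 11 feeding links.
C = L / S² = 11 / 49 = 0.2245 ≈ 0.22.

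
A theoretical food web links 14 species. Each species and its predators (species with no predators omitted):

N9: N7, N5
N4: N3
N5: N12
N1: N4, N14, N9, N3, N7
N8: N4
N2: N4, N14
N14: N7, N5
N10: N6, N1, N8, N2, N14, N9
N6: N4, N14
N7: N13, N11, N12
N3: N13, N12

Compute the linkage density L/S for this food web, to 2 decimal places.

There are L = 27 links among S = 14 species.
L/S = 27/14 = 1.9286 ≈ 1.93.

L/S = 1.93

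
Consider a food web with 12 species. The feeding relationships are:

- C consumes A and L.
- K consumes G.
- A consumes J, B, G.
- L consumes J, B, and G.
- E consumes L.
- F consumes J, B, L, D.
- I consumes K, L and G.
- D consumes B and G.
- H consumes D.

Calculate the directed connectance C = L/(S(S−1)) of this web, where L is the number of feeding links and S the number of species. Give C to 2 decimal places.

The web has S = 12 species and L = 20 feeding links.
C = L / (S(S−1)) = 20 / 132 = 0.1515 ≈ 0.15.

C = 0.15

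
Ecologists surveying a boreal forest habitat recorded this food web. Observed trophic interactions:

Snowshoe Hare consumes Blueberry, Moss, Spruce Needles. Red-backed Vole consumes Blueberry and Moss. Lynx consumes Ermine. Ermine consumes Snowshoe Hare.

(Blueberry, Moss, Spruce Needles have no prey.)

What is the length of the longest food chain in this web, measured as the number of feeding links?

One longest chain: Blueberry → Snowshoe Hare → Ermine → Lynx.
It has 4 species and 3 links.

3 links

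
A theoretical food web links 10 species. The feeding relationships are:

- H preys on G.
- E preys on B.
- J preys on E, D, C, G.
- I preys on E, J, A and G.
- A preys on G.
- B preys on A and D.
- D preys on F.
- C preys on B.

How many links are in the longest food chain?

5 links

One longest chain: F → D → B → C → J → I.
It has 6 species and 5 links.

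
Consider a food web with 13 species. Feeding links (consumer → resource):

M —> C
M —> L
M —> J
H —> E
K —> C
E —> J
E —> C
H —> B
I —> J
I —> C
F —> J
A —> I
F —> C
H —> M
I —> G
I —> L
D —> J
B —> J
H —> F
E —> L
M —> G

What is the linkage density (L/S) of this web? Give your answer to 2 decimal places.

L/S = 1.62

There are L = 21 links among S = 13 species.
L/S = 21/13 = 1.6154 ≈ 1.62.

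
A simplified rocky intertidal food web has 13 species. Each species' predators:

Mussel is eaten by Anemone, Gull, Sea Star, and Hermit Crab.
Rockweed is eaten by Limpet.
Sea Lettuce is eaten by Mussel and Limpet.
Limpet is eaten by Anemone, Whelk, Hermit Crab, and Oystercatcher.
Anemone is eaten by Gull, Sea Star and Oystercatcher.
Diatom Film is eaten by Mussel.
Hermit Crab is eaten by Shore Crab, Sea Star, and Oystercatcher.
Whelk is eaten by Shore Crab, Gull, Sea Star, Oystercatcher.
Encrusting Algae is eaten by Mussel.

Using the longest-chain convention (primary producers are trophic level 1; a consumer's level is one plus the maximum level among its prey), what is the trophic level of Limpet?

Trophic level 2

Rockweed is a producer → level 1.
Limpet eats Rockweed (level 1); other prey at levels: Sea Lettuce 1 → level 2.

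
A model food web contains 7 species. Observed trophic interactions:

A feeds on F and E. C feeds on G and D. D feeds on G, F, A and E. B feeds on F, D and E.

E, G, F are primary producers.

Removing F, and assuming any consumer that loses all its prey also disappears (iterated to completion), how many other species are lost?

0

Remove F.
Every predator of it retains at least one other prey: A still has E; D still has E, G, A; B still has E, D.
No consumer loses all prey, so no secondary extinctions occur.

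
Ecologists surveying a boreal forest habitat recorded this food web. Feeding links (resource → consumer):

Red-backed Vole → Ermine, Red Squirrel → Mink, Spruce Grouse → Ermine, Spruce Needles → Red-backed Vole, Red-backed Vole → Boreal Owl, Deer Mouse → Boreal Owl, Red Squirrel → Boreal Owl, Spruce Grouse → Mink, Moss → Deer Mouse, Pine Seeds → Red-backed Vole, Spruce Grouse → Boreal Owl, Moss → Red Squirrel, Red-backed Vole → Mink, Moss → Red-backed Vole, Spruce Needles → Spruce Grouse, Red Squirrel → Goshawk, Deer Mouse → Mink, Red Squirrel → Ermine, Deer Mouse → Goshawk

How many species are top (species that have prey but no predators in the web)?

Top species (has prey, but nothing eats it): Goshawk, Boreal Owl, Mink, Ermine.
Count: 4.

4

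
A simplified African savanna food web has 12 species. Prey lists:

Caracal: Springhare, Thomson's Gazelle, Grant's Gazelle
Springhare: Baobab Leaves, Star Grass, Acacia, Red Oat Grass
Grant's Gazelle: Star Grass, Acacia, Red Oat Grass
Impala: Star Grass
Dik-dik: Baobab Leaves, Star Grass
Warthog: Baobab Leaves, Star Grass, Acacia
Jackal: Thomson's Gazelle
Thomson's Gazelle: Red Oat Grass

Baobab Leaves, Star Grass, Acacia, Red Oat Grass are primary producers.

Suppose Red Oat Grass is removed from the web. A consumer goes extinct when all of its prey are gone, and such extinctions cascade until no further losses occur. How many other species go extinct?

2

Remove Red Oat Grass.
Round 1: Thomson's Gazelle (all prey gone) → extinct.
Round 2: Jackal (all prey gone) → extinct.
No further losses. Total secondary extinctions: 2.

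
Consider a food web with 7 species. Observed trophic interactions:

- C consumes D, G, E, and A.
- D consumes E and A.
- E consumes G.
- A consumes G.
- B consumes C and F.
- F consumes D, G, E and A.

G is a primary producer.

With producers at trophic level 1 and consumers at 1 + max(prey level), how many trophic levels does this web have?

5

Producers (level 1): G.
G → E → D → C → B gives B level 5.
No species has a prey at level 5, so no species reaches level 6.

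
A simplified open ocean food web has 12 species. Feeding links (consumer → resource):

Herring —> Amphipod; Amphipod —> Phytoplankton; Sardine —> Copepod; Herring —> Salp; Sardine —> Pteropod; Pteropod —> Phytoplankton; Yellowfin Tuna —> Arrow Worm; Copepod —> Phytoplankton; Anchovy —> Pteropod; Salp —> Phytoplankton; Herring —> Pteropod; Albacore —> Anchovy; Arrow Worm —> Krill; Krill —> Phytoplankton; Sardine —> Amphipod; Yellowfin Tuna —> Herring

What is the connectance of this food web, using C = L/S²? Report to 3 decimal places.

C = 0.111

The web has S = 12 species and L = 16 feeding links.
C = L / S² = 16 / 144 = 0.1111 ≈ 0.111.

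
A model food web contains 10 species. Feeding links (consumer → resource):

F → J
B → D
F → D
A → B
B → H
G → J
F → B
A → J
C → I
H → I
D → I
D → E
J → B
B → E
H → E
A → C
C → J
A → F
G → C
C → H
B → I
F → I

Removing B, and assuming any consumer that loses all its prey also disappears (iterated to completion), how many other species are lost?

1

Remove B.
Round 1: J (all prey gone) → extinct.
No further losses. Total secondary extinctions: 1.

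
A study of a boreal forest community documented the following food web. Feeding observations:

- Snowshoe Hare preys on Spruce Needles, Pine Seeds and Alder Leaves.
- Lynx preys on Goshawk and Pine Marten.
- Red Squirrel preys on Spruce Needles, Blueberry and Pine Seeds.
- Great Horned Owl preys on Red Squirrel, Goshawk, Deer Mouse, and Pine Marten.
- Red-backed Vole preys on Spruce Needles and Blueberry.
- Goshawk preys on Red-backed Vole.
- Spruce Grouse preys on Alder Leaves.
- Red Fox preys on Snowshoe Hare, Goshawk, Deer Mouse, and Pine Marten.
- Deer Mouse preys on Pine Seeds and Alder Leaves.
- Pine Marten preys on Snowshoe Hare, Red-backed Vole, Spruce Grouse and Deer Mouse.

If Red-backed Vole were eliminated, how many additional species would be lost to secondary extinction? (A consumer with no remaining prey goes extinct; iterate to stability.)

1

Remove Red-backed Vole.
Round 1: Goshawk (all prey gone) → extinct.
No further losses. Total secondary extinctions: 1.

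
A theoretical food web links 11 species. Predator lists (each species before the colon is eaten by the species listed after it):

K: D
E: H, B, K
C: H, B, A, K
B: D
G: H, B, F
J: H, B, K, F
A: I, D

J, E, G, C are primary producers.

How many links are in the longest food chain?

One longest chain: C → A → I.
It has 3 species and 2 links.

2 links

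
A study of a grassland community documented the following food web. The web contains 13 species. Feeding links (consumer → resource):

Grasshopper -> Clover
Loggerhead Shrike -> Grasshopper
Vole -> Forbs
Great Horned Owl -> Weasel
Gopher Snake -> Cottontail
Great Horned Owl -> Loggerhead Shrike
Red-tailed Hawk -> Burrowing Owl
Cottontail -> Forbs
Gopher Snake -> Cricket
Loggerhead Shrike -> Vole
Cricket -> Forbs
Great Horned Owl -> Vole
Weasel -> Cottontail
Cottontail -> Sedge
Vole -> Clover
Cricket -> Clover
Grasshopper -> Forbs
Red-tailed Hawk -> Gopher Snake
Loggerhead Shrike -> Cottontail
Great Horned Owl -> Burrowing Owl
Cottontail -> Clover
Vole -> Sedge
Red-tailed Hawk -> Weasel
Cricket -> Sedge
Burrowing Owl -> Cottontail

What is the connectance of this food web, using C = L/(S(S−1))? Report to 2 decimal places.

C = 0.16

The web has S = 13 species and L = 25 feeding links.
C = L / (S(S−1)) = 25 / 156 = 0.1603 ≈ 0.16.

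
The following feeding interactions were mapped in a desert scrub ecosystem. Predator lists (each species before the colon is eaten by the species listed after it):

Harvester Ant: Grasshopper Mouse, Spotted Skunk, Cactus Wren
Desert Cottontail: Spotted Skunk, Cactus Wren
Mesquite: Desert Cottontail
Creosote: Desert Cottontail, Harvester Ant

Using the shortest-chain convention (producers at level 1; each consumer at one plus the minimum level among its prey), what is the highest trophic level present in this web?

3

Producers (level 1): Creosote, Mesquite.
Following each consumer down to its lowest-level prey: Creosote → Harvester Ant → Grasshopper Mouse (levels 1 through 3).
All prey of Grasshopper Mouse (Harvester Ant 2) are at level 2 or above, so Grasshopper Mouse is at level 1 + 2 = 3.
Every consumer has at least one prey at level 2 or below, so none exceeds level 3.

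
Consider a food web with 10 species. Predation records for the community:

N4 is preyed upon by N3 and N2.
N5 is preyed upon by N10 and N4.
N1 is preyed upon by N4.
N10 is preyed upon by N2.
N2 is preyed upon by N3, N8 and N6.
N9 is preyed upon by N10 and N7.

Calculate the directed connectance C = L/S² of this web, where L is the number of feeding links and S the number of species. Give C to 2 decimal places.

C = 0.11

The web has S = 10 species and L = 11 feeding links.
C = L / S² = 11 / 100 = 0.1100 ≈ 0.11.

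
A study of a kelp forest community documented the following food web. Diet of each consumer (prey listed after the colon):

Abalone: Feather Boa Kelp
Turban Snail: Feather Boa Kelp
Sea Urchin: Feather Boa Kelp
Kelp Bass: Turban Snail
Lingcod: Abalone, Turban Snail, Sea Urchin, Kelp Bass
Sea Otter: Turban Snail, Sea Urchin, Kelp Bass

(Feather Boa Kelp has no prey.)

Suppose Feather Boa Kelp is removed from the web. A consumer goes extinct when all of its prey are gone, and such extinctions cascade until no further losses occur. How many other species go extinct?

Remove Feather Boa Kelp.
Round 1: Abalone (all prey gone), Turban Snail (all prey gone), Sea Urchin (all prey gone) → extinct.
Round 2: Kelp Bass (all prey gone) → extinct.
Round 3: Sea Otter (all prey gone), Lingcod (all prey gone) → extinct.
No further losses. Total secondary extinctions: 6.

6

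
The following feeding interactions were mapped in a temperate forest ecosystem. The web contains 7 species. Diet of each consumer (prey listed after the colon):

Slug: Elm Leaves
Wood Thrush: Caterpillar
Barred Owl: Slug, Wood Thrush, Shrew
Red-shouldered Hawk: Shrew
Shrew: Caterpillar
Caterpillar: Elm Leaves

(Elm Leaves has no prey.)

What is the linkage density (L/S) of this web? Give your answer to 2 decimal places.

There are L = 8 links among S = 7 species.
L/S = 8/7 = 1.1429 ≈ 1.14.

L/S = 1.14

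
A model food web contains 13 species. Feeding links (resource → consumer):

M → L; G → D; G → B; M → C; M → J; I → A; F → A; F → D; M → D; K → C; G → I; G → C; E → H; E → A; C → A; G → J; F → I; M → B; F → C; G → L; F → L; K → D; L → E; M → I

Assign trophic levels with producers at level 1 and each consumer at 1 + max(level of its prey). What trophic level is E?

Trophic level 3

F is a producer → level 1.
L eats F (level 1); other prey at levels: M 1, G 1 → level 2.
E eats L → level 3.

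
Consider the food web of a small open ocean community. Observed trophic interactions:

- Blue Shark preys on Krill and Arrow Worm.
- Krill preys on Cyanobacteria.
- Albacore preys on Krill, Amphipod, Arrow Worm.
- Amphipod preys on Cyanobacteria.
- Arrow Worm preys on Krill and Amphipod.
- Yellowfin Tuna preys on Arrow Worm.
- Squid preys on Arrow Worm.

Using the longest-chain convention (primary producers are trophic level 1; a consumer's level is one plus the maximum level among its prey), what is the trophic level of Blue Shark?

Trophic level 4

Cyanobacteria is a producer → level 1.
Krill eats Cyanobacteria → level 2.
Arrow Worm eats Krill (level 2); other prey at levels: Amphipod 2 → level 3.
Blue Shark eats Arrow Worm (level 3); other prey at levels: Krill 2 → level 4.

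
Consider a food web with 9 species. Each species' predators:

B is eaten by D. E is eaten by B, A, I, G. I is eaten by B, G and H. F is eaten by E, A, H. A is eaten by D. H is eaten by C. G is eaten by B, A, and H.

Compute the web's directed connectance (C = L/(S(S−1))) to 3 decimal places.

C = 0.222

The web has S = 9 species and L = 16 feeding links.
C = L / (S(S−1)) = 16 / 72 = 0.2222 ≈ 0.222.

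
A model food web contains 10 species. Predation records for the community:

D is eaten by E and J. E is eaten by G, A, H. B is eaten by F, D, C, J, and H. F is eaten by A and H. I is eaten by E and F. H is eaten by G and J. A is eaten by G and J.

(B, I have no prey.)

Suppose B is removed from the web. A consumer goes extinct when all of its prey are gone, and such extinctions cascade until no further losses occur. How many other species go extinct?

Remove B.
Round 1: D (all prey gone), C (all prey gone) → extinct.
No further losses. Total secondary extinctions: 2.

2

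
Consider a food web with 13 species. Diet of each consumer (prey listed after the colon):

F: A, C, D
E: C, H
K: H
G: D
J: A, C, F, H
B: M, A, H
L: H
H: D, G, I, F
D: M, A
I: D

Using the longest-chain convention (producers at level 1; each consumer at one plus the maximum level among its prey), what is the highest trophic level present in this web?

5

Producers (level 1): M, A, C.
M → D → G → H → E gives E level 5.
No species has a prey at level 5, so no species reaches level 6.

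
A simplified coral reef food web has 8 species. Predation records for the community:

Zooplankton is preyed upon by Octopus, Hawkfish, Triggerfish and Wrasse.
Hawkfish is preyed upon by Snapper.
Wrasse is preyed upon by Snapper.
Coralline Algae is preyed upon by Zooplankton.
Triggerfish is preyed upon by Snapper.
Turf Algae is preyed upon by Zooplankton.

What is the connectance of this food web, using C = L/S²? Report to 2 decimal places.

C = 0.14

The web has S = 8 species and L = 9 feeding links.
C = L / S² = 9 / 64 = 0.1406 ≈ 0.14.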